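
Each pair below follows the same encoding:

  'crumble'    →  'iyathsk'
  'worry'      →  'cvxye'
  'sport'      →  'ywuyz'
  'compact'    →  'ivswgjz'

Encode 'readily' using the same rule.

xlgkose

Shifts by position in crumble: pos 0: c→i (+6), pos 1: r→y (+7), pos 2: u→a (+6), pos 3: m→t (+7) — repeating every 2. A repeating key of period 2 is used — shifts +6, +7 over and over.
On readily: r+6=x, e+7=l, a+6=g, d+7=k, i+6=o, l+7=s, y+6=e.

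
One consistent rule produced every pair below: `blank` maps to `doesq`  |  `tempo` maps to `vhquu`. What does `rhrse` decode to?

In blank: b→d is +2, l→o is +3, a→e is +4, n→s is +5 — the shift increases by 1 each position. The shift increases by 1 at each position, starting from +2: 2, 3, 4, ….
Undoing it on rhrse: r−2=p, h−3=e, r−4=n, s−5=n, e−6=y.

penny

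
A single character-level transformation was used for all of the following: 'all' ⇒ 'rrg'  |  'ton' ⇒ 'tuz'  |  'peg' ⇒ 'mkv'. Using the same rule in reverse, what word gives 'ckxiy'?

screw

Two steps: reverse the string, then apply a Caesar shift of +6.
Decoding ckxiy: shift back: c−6=w, k−6=e, x−6=r, i−6=c, y−6=s → wercs; then reverse → screw.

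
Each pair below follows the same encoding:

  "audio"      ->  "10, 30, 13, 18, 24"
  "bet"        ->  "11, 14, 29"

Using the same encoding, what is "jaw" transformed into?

19, 10, 32

a is letter #1 and maps to 10: an offset of 9. Each letter is replaced by its alphabet position (a=1..z=26) + 9.
On jaw: j=10→19, a=1→10, w=23→32.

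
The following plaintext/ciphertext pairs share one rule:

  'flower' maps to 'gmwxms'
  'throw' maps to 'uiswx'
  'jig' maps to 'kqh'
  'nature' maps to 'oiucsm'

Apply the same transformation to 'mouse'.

nwctm

The shift depends on letter class: consonant f→g is +1, but vowel o→w is +8. The rule splits by letter class: vowels +8, consonants +1.
On mouse: m(cons)+1=n, o(vowel)+8=w, u(vowel)+8=c, s(cons)+1=t, e(vowel)+8=m.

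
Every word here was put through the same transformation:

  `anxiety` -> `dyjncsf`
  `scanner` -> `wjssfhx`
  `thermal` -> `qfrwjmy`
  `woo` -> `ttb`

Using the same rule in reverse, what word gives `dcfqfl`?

galaxy

The output letters match the input read backwards, each shifted +5: anxiety reversed is yteixna. The word is reversed, then every letter is shifted forward by 5.
Decoding dcfqfl: shift back: d−5=y, c−5=x, f−5=a, q−5=l, f−5=a, l−5=g → yxalag; then reverse → galaxy.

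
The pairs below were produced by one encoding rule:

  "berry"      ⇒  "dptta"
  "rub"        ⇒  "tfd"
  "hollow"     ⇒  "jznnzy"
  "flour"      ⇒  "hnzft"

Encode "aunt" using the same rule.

The shift depends on letter class: consonant b→d is +2, but vowel e→p is +11. Vowels shift forward by 11 and consonants shift forward by 2.
Applying it to aunt: a(vowel)+11=l, u(vowel)+11=f, n(cons)+2=p, t(cons)+2=v.

lfpv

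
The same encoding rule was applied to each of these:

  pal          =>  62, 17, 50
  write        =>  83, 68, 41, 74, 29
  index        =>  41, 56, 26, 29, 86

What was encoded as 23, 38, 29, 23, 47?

p(#16)→62 and a(#1)→17: differences scale by 3, so n = 3·pos + 14. Each letter becomes 3×(its alphabet position, a=1..z=26) + 14.
Reversing it on 23, 38, 29, 23, 47: 23→(23−14)÷3=3=c, 38→(38−14)÷3=8=h, 29→(29−14)÷3=5=e, 23→(23−14)÷3=3=c, 47→(47−14)÷3=11=k.

check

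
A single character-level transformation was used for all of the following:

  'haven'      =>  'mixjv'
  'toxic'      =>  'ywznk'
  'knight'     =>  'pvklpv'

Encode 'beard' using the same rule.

gmcwl

Shifts by position in haven: pos 0: h→m (+5), pos 1: a→i (+8), pos 2: v→x (+2), pos 3: e→j (+5), pos 4: n→v (+8) — repeating every 3. A repeating key of period 3 is used — shifts +5, +8, +2 over and over.
Applying it to beard: b+5=g, e+8=m, a+2=c, r+5=w, d+8=l.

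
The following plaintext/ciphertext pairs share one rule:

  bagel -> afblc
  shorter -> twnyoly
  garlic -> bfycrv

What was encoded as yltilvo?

This is an affine cipher: with a=0,…,z=25, each position x becomes (21x+5) mod 26.
Undoing it on yltilvo: y(24)→5·(24−5)≡17=r; l(11)→5·(11−5)≡4=e; t(19)→5·(19−5)≡18=s; i(8)→5·(8−5)≡15=p; l(11)→5·(11−5)≡4=e; v(21)→5·(21−5)≡2=c; o(14)→5·(14−5)≡19=t (all mod 26).

respect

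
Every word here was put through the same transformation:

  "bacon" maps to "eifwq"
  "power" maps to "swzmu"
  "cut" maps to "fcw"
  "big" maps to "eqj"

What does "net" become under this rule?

The shift depends on letter class: consonant b→e is +3, but vowel a→i is +8. The rule splits by letter class: vowels +8, consonants +3.
For net: n(cons)+3=q, e(vowel)+8=m, t(cons)+3=w.

qmw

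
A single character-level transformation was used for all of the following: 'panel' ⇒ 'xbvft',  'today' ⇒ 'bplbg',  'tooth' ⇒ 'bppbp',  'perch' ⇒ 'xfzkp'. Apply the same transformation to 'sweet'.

aeffb

The shift depends on letter class: consonant p→x is +8, but vowel a→b is +1. Vowels shift forward by 1 and consonants shift forward by 8.
For sweet: s(cons)+8=a, w(cons)+8=e, e(vowel)+1=f, e(vowel)+1=f, t(cons)+8=b.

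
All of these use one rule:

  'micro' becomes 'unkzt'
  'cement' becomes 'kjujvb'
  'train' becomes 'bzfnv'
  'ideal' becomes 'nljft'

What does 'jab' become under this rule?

rfj

The rule splits by letter class: vowels +5, consonants +8.
On jab: j(cons)+8=r, a(vowel)+5=f, b(cons)+8=j.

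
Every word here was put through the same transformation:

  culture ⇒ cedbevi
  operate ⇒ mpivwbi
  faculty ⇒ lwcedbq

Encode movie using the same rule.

This is an affine cipher: with a=0,…,z=25, each position x becomes (3x+22) mod 26.
For movie: m(12)→3·12+22≡6=g; o(14)→3·14+22≡12=m; v(21)→3·21+22≡7=h; i(8)→3·8+22≡20=u; e(4)→3·4+22≡8=i (all mod 26).

gmhui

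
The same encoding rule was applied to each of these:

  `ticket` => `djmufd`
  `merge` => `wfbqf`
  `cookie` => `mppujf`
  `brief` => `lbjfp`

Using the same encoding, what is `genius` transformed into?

qfxjvc

The shift depends on letter class: consonant t→d is +10, but vowel i→j is +1. Two shifts are in play — +1 for a/e/i/o/u, +10 for every other letter.
For genius: g(cons)+10=q, e(vowel)+1=f, n(cons)+10=x, i(vowel)+1=j, u(vowel)+1=v, s(cons)+10=c.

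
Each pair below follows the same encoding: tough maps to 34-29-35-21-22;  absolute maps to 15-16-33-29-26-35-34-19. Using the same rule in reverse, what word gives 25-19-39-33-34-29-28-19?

Letters become their 1-based position plus 14 (so a→15, b→16, …).
Undoing it on 25-19-39-33-34-29-28-19: 25→(25−14)÷1=11=k, 19→(19−14)÷1=5=e, 39→(39−14)÷1=25=y, 33→(33−14)÷1=19=s, 34→(34−14)÷1=20=t, 29→(29−14)÷1=15=o, 28→(28−14)÷1=14=n, 19→(19−14)÷1=5=e.

keystone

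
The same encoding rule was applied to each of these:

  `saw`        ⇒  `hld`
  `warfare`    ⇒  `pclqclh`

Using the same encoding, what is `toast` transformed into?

The output letters match the input read backwards, each shifted +11: saw reversed is was. The word is reversed, then every letter is shifted forward by 11.
For toast: reverse → tsaot; then shift: t+11=e, s+11=d, a+11=l, o+11=z, t+11=e.

edlze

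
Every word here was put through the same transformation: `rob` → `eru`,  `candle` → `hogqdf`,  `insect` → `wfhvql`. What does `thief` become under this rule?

The output letters match the input read backwards, each shifted +3: rob reversed is bor. Two steps: reverse the string, then apply a Caesar shift of +3.
Applying it to thief: reverse → feiht; then shift: f+3=i, e+3=h, i+3=l, h+3=k, t+3=w.

ihlkw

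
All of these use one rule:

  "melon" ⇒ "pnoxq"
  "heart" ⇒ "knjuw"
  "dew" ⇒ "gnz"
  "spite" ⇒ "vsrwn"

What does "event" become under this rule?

The shift depends on letter class: consonant m→p is +3, but vowel e→n is +9. Vowels shift forward by 9 and consonants shift forward by 3.
Applying it to event: e(vowel)+9=n, v(cons)+3=y, e(vowel)+9=n, n(cons)+3=q, t(cons)+3=w.

nynqw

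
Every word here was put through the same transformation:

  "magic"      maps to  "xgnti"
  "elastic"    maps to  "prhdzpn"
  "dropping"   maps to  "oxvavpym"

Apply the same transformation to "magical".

A repeating key of period 3 is used — shifts +11, +6, +7 over and over.
For magical: m+11=x, a+6=g, g+7=n, i+11=t, c+6=i, a+7=h, l+11=w.

xgntihw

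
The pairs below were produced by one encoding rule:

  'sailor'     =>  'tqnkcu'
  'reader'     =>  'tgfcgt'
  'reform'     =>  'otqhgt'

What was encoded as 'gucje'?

Two steps: reverse the string, then apply a Caesar shift of +2.
Undoing it on gucje: shift back: g−2=e, u−2=s, c−2=a, j−2=h, e−2=c → esahc; then reverse → chase.

chase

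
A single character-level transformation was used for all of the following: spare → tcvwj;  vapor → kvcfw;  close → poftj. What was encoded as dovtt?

s(18)→t(19) and p(15)→c(2) fit y≡23x+21 (mod 26); the inverse of 23 mod 26 is 17. This is an affine cipher: with a=0,…,z=25, each position x becomes (23x+21) mod 26.
Reversing it on dovtt: d(3)→17·(3−21)≡6=g; o(14)→17·(14−21)≡11=l; v(21)→17·(21−21)≡0=a; t(19)→17·(19−21)≡18=s; t(19)→17·(19−21)≡18=s (all mod 26).

glass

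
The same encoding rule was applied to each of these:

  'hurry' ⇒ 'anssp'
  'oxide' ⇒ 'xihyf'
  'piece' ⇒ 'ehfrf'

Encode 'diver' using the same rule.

Each letter's alphabet position (a=0..z=25) is mapped through 7·x+3 mod 26 — an affine cipher.
For diver: d(3)→7·3+3≡24=y; i(8)→7·8+3≡7=h; v(21)→7·21+3≡20=u; e(4)→7·4+3≡5=f; r(17)→7·17+3≡18=s (all mod 26).

yhufs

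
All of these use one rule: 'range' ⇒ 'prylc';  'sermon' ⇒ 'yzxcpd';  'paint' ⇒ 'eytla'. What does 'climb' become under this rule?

mxtwn

The output letters match the input read backwards, each shifted +11: range reversed is egnar. The word is reversed, then every letter is shifted forward by 11.
On climb: reverse → bmilc; then shift: b+11=m, m+11=x, i+11=t, l+11=w, c+11=n.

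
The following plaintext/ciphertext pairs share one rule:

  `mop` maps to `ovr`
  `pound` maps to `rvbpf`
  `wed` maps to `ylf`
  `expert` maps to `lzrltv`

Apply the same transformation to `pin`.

rpp

Two shifts are in play — +7 for a/e/i/o/u, +2 for every other letter.
On pin: p(cons)+2=r, i(vowel)+7=p, n(cons)+2=p.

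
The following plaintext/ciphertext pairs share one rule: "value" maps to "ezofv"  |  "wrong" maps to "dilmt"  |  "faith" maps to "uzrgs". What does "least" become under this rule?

Each pair mirrors across the alphabet (v↔e, a↔z, l↔o): positions sum to 25. Letters are reflected about the middle of the alphabet (position → 25−position): Atbash.
For least: l↔o, e↔v, a↔z, s↔h, t↔g.

ovzhg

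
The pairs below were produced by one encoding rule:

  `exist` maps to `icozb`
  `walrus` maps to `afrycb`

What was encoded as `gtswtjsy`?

complain

In exist: e→i is +4, x→c is +5, i→o is +6, s→z is +7 — the shift increases by 1 each position. Letter i (0-indexed) is shifted by i+4, so successive shifts are 4, 5, 6, ….
Reversing it on gtswtjsy: g−4=c, t−5=o, s−6=m, w−7=p, t−8=l, j−9=a, s−10=i, y−11=n.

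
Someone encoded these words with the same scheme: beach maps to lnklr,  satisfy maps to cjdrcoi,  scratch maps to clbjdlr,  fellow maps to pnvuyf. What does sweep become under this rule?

cfonz

Shifts by position in beach: pos 0: b→l (+10), pos 1: e→n (+9), pos 2: a→k (+10), pos 3: c→l (+9) — repeating every 2. The shifts repeat in a cycle of length 2: positions 0,1,… shift by +10, +9, then the pattern repeats.
Applying it to sweep: s+10=c, w+9=f, e+10=o, e+9=n, p+10=z.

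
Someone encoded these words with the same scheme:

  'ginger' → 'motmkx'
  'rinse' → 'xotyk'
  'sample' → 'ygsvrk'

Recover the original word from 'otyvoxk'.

inspire

Compare letters: g→m is +6, i→o is +6, n→t is +6 — a constant shift. Each letter is shifted forward by 6 in the alphabet (a Caesar shift of +6).
Undoing it on otyvoxk: o−6=i, t−6=n, y−6=s, v−6=p, o−6=i, x−6=r, k−6=e.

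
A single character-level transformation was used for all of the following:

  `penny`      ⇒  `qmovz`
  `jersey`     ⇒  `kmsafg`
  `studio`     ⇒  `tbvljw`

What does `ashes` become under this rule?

baimt

A repeating key of period 2 is used — shifts +1, +8 over and over.
Applying it to ashes: a+1=b, s+8=a, h+1=i, e+8=m, s+1=t.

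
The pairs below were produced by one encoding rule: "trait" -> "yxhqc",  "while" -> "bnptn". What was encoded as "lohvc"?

giant

The shift increases by 1 at each position, starting from +5: 5, 6, 7, ….
Reversing it on lohvc: l−5=g, o−6=i, h−7=a, v−8=n, c−9=t.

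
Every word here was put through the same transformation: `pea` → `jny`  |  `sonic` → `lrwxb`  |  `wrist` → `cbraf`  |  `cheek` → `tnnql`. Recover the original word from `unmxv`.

The output letters match the input read backwards, each shifted +9: pea reversed is aep. The word is reversed, then every letter is shifted forward by 9.
Reversing it on unmxv: shift back: u−9=l, n−9=e, m−9=d, x−9=o, v−9=m → ledom; then reverse → model.

model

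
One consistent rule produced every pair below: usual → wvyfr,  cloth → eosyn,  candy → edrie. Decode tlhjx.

In usual: u→w is +2, s→v is +3, u→y is +4, a→f is +5 — the shift increases by 1 each position. Letter i (0-indexed) is shifted by i+2, so successive shifts are 2, 3, 4, ….
Undoing it on tlhjx: t−2=r, l−3=i, h−4=d, j−5=e, x−6=r.

rider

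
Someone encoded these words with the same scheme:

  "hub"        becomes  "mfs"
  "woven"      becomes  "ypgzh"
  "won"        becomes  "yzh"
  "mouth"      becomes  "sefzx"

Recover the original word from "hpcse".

The word is reversed, then every letter is shifted forward by 11.
Decoding hpcse: shift back: h−11=w, p−11=e, c−11=r, s−11=h, e−11=t → werht; then reverse → threw.

threw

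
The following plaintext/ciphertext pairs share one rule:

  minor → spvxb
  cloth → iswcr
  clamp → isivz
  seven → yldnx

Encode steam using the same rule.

yamjw

In minor: m→s is +6, i→p is +7, n→v is +8, o→x is +9 — the shift increases by 1 each position. Each letter shifts forward by (position + 6), i.e. 6, 7, 8, … — the shift grows by one for each successive letter.
For steam: s+6=y, t+7=a, e+8=m, a+9=j, m+10=w.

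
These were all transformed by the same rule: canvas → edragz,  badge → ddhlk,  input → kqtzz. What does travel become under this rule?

The shift increases by 1 at each position, starting from +2: 2, 3, 4, ….
For travel: t+2=v, r+3=u, a+4=e, v+5=a, e+6=k, l+7=s.

vueaks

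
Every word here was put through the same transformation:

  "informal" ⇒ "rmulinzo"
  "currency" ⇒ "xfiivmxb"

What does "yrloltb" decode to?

biology

Each pair mirrors across the alphabet (i↔r, n↔m, f↔u): positions sum to 25. Each letter is replaced by its mirror in the alphabet: a↔z, b↔y, c↔x, and so on (the Atbash cipher).
Reversing it on yrloltb: y↔b, r↔i, l↔o, o↔l, l↔o, t↔g, b↔y.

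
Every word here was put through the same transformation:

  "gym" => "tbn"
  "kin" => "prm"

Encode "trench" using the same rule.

givmxs

Each pair mirrors across the alphabet (g↔t, y↔b, m↔n): positions sum to 25. This is the alphabet-reversal cipher (Atbash): a becomes z, b becomes y, etc.
For trench: t↔g, r↔i, e↔v, n↔m, c↔x, h↔s.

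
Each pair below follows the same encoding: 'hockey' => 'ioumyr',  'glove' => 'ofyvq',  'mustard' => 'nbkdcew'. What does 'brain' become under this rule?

The output letters match the input read backwards, each shifted +10: hockey reversed is yekcoh. The word is reversed, then every letter is shifted forward by 10.
Applying it to brain: reverse → niarb; then shift: n+10=x, i+10=s, a+10=k, r+10=b, b+10=l.

xskbl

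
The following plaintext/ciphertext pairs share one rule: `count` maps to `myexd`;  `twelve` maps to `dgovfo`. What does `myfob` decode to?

cover

Compare letters: c→m is +10, o→y is +10, u→e is +10 — a constant shift. Every letter moves 10 places later in the alphabet, wrapping around z→a.
Decoding myfob: m−10=c, y−10=o, f−10=v, o−10=e, b−10=r.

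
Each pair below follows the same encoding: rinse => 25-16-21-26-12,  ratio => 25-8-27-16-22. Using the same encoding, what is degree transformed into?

r is letter #18 and maps to 25: an offset of 7. Each letter is replaced by its alphabet position (a=1..z=26) + 7.
Applying it to degree: d=4→11, e=5→12, g=7→14, r=18→25, e=5→12, e=5→12.

11-12-14-25-12-12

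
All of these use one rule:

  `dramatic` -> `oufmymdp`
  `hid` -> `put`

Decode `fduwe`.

Read the word backwards and shift each letter +12.
Undoing it on fduwe: shift back: f−12=t, d−12=r, u−12=i, w−12=k, e−12=s → triks; then reverse → skirt.

skirt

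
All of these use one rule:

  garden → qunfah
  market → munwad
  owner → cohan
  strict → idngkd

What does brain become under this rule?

pnugh

g(6)→q(16) and a(0)→u(20) fit y≡21x+20 (mod 26); the inverse of 21 mod 26 is 5. Each letter's alphabet position (a=0..z=25) is mapped through 21·x+20 mod 26 — an affine cipher.
Applying it to brain: b(1)→21·1+20≡15=p; r(17)→21·17+20≡13=n; a(0)→21·0+20≡20=u; i(8)→21·8+20≡6=g; n(13)→21·13+20≡7=h (all mod 26).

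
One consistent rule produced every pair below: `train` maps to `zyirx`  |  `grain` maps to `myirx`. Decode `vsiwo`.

Each letter shifts forward by (position + 6), i.e. 6, 7, 8, … — the shift grows by one for each successive letter.
Reversing it on vsiwo: v−6=p, s−7=l, i−8=a, w−9=n, o−10=e.

plane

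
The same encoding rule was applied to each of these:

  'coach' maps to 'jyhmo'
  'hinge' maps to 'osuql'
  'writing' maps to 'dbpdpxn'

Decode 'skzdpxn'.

Shifts by position in coach: pos 0: c→j (+7), pos 1: o→y (+10), pos 2: a→h (+7), pos 3: c→m (+10) — repeating every 2. The shifts repeat in a cycle of length 2: positions 0,1,… shift by +7, +10, then the pattern repeats.
Reversing it on skzdpxn: s−7=l, k−10=a, z−7=s, d−10=t, p−7=i, x−10=n, n−7=g.

lasting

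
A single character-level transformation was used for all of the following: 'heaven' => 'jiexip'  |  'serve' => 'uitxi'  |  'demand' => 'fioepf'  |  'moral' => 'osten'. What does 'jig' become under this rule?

lmi

Two shifts are in play — +4 for a/e/i/o/u, +2 for every other letter.
For jig: j(cons)+2=l, i(vowel)+4=m, g(cons)+2=i.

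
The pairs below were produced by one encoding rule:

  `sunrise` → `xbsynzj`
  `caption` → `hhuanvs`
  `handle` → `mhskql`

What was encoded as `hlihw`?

Shifts by position in sunrise: pos 0: s→x (+5), pos 1: u→b (+7), pos 2: n→s (+5), pos 3: r→y (+7) — repeating every 2. The shifts repeat in a cycle of length 2: positions 0,1,… shift by +5, +7, then the pattern repeats.
Decoding hlihw: h−5=c, l−7=e, i−5=d, h−7=a, w−5=r.

cedar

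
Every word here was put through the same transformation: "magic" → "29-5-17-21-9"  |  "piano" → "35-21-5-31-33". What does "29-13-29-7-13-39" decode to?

member

m(#13)→29 and a(#1)→5: differences scale by 2, so n = 2·pos + 3. With a=1..z=26, the number is 2·pos + 3.
Undoing it on 29-13-29-7-13-39: 29→(29−3)÷2=13=m, 13→(13−3)÷2=5=e, 29→(29−3)÷2=13=m, 7→(7−3)÷2=2=b, 13→(13−3)÷2=5=e, 39→(39−3)÷2=18=r.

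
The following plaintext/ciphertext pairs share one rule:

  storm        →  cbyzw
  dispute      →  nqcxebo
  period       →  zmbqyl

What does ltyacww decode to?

The shifts repeat in a cycle of length 2: positions 0,1,… shift by +10, +8, then the pattern repeats.
Reversing it on ltyacww: l−10=b, t−8=l, y−10=o, a−8=s, c−10=s, w−8=o, w−10=m.

blossom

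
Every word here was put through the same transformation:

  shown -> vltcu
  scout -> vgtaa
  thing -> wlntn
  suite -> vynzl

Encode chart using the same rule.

flfxa

The shift increases by 1 at each position, starting from +3: 3, 4, 5, ….
On chart: c+3=f, h+4=l, a+5=f, r+6=x, t+7=a.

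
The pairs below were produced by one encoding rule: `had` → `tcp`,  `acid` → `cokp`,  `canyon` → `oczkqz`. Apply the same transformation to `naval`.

zchcx

Vowels shift forward by 2 and consonants shift forward by 12.
On naval: n(cons)+12=z, a(vowel)+2=c, v(cons)+12=h, a(vowel)+2=c, l(cons)+12=x.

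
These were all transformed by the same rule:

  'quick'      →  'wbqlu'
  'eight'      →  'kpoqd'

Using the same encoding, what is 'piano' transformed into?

vpiwy

Each letter shifts forward by (position + 6), i.e. 6, 7, 8, … — the shift grows by one for each successive letter.
On piano: p+6=v, i+7=p, a+8=i, n+9=w, o+10=y.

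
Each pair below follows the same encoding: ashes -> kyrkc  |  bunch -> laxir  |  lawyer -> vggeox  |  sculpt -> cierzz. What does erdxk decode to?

ultra

Shifts by position in ashes: pos 0: a→k (+10), pos 1: s→y (+6), pos 2: h→r (+10), pos 3: e→k (+6) — repeating every 2. The shifts repeat in a cycle of length 2: positions 0,1,… shift by +10, +6, then the pattern repeats.
Reversing it on erdxk: e−10=u, r−6=l, d−10=t, x−6=r, k−10=a.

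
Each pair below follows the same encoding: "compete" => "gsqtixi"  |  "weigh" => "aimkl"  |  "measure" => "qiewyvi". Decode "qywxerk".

Compare letters: c→g is +4, o→s is +4, m→q is +4 — a constant shift. This is a Caesar cipher with shift 4.
Undoing it on qywxerk: q−4=m, y−4=u, w−4=s, x−4=t, e−4=a, r−4=n, k−4=g.

mustang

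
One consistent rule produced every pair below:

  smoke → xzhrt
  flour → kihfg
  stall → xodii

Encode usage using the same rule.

s(18)→x(23) and m(12)→z(25) fit y≡17x+3 (mod 26); the inverse of 17 mod 26 is 23. This is an affine cipher: with a=0,…,z=25, each position x becomes (17x+3) mod 26.
Applying it to usage: u(20)→17·20+3≡5=f; s(18)→17·18+3≡23=x; a(0)→17·0+3≡3=d; g(6)→17·6+3≡1=b; e(4)→17·4+3≡19=t (all mod 26).

fxdbt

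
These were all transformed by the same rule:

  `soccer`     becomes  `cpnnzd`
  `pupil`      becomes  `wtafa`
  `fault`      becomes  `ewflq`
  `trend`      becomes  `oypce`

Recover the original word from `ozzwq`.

The output letters match the input read backwards, each shifted +11: soccer reversed is reccos. Two steps: reverse the string, then apply a Caesar shift of +11.
Undoing it on ozzwq: shift back: o−11=d, z−11=o, z−11=o, w−11=l, q−11=f → doolf; then reverse → flood.

flood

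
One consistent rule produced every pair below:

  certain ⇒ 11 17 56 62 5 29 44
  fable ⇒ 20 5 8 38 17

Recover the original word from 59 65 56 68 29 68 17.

survive

c(#3)→11 and e(#5)→17: differences scale by 3, so n = 3·pos + 2. The formula is n = 3×(alphabet index, a=1) + 2.
Reversing it on 59 65 56 68 29 68 17: 59→(59−2)÷3=19=s, 65→(65−2)÷3=21=u, 56→(56−2)÷3=18=r, 68→(68−2)÷3=22=v, 29→(29−2)÷3=9=i, 68→(68−2)÷3=22=v, 17→(17−2)÷3=5=e.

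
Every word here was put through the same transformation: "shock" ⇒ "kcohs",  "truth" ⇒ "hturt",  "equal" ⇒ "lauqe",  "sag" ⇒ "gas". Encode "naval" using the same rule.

The output letters match the input read backwards: shock reversed is kcohs. It's just the letters in reverse order.
On naval: reverse → lavan.

lavan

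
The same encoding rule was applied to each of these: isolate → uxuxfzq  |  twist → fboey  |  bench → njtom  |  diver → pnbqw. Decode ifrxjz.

Shifts by position in isolate: pos 0: i→u (+12), pos 1: s→x (+5), pos 2: o→u (+6), pos 3: l→x (+12), pos 4: a→f (+5), pos 5: t→z (+6) — repeating every 3. A repeating key of period 3 is used — shifts +12, +5, +6 over and over.
Decoding ifrxjz: i−12=w, f−5=a, r−6=l, x−12=l, j−5=e, z−6=t.

wallet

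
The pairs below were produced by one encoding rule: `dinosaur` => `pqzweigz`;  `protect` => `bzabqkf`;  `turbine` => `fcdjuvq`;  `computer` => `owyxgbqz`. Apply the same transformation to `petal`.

bmfix

A repeating key of period 2 is used — shifts +12, +8 over and over.
For petal: p+12=b, e+8=m, t+12=f, a+8=i, l+12=x.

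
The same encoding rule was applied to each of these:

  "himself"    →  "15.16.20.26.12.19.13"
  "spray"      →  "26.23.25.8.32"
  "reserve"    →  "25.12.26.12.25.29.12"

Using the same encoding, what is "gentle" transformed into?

14.12.21.27.19.12

h is letter #8 and maps to 15: an offset of 7. The number is (letter's place in the alphabet, a=1) + 7.
On gentle: g=7→14, e=5→12, n=14→21, t=20→27, l=12→19, e=5→12.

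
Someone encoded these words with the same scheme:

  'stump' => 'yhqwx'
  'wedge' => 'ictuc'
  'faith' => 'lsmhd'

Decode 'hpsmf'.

train

s(18)→y(24) and t(19)→h(7) fit y≡9x+18 (mod 26); the inverse of 9 mod 26 is 3. This is an affine cipher: with a=0,…,z=25, each position x becomes (9x+18) mod 26.
Decoding hpsmf: h(7)→3·(7−18)≡19=t; p(15)→3·(15−18)≡17=r; s(18)→3·(18−18)≡0=a; m(12)→3·(12−18)≡8=i; f(5)→3·(5−18)≡13=n (all mod 26).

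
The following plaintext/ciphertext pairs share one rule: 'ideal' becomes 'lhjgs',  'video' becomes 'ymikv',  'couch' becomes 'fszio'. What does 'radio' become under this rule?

In ideal: i→l is +3, d→h is +4, e→j is +5, a→g is +6 — the shift increases by 1 each position. Letter i (0-indexed) is shifted by i+3, so successive shifts are 3, 4, 5, ….
Applying it to radio: r+3=u, a+4=e, d+5=i, i+6=o, o+7=v.

ueiov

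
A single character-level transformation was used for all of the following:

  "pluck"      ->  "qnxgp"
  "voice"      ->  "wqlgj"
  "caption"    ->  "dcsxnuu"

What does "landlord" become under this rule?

In pluck: p→q is +1, l→n is +2, u→x is +3, c→g is +4 — the shift increases by 1 each position. Letter i (0-indexed) is shifted by i+1, so successive shifts are 1, 2, 3, ….
Applying it to landlord: l+1=m, a+2=c, n+3=q, d+4=h, l+5=q, o+6=u, r+7=y, d+8=l.

mcqhquyl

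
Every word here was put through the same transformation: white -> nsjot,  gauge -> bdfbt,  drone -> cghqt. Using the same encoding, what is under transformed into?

w(22)→n(13) and h(7)→s(18) fit y≡17x+3 (mod 26); the inverse of 17 mod 26 is 23. This is an affine cipher: with a=0,…,z=25, each position x becomes (17x+3) mod 26.
For under: u(20)→17·20+3≡5=f; n(13)→17·13+3≡16=q; d(3)→17·3+3≡2=c; e(4)→17·4+3≡19=t; r(17)→17·17+3≡6=g (all mod 26).

fqctg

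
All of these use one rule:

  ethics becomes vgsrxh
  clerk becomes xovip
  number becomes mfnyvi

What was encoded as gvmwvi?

tender

Each pair mirrors across the alphabet (e↔v, t↔g, h↔s): positions sum to 25. Each letter is replaced by its mirror in the alphabet: a↔z, b↔y, c↔x, and so on (the Atbash cipher).
Reversing it on gvmwvi: g↔t, v↔e, m↔n, w↔d, v↔e, i↔r.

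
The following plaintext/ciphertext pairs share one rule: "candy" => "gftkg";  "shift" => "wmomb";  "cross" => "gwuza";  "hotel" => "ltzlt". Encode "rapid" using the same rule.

vfvpl

In candy: c→g is +4, a→f is +5, n→t is +6, d→k is +7 — the shift increases by 1 each position. The shift increases by 1 at each position, starting from +4: 4, 5, 6, ….
For rapid: r+4=v, a+5=f, p+6=v, i+7=p, d+8=l.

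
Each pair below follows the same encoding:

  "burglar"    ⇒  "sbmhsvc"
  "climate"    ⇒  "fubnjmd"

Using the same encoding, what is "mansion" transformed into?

The word is reversed, then every letter is shifted forward by 1.
On mansion: reverse → noisnam; then shift: n+1=o, o+1=p, i+1=j, s+1=t, n+1=o, a+1=b, m+1=n.

opjtobn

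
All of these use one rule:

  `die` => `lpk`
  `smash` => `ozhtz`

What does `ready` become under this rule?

fkhly

The output letters match the input read backwards, each shifted +7: die reversed is eid. The word is reversed, then every letter is shifted forward by 7.
Applying it to ready: reverse → ydaer; then shift: y+7=f, d+7=k, a+7=h, e+7=l, r+7=y.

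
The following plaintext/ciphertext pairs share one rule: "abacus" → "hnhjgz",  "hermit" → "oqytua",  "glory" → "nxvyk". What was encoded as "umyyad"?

Shifts by position in abacus: pos 0: a→h (+7), pos 1: b→n (+12), pos 2: a→h (+7), pos 3: c→j (+7), pos 4: u→g (+12), pos 5: s→z (+7) — repeating every 3. The shifts repeat in a cycle of length 3: positions 0,1,… shift by +7, +12, +7, then the pattern repeats.
Decoding umyyad: u−7=n, m−12=a, y−7=r, y−7=r, a−12=o, d−7=w.

narrow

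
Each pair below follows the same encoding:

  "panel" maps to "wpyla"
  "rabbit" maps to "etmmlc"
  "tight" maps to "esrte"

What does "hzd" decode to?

The output letters match the input read backwards, each shifted +11: panel reversed is lenap. Two steps: reverse the string, then apply a Caesar shift of +11.
Reversing it on hzd: shift back: h−11=w, z−11=o, d−11=s → wos; then reverse → sow.

sow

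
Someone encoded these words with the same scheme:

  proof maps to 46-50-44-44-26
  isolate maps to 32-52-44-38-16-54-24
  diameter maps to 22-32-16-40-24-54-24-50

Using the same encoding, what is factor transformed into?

p(#16)→46 and r(#18)→50: differences scale by 2, so n = 2·pos + 14. The formula is n = 2×(alphabet index, a=1) + 14.
For factor: f=6→26, a=1→16, c=3→20, t=20→54, o=15→44, r=18→50.

26-16-20-54-44-50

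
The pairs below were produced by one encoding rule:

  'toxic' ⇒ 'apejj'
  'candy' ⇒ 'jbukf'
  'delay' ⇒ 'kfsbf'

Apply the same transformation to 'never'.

ufcfy

The rule splits by letter class: vowels +1, consonants +7.
On never: n(cons)+7=u, e(vowel)+1=f, v(cons)+7=c, e(vowel)+1=f, r(cons)+7=y.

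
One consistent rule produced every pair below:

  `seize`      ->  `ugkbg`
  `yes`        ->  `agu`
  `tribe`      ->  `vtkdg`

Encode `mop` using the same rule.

Compare letters: s→u is +2, e→g is +2, i→k is +2 — a constant shift. Each letter is shifted forward by 2 in the alphabet (a Caesar shift of +2).
On mop: m+2=o, o+2=q, p+2=r.

oqr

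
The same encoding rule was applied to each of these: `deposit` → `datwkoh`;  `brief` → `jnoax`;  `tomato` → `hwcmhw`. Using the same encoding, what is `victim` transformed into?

Treating letters as 0–25, the rule is x ↦ 23x + 12 (mod 26).
Applying it to victim: v(21)→23·21+12≡1=b; i(8)→23·8+12≡14=o; c(2)→23·2+12≡6=g; t(19)→23·19+12≡7=h; i(8)→23·8+12≡14=o; m(12)→23·12+12≡2=c (all mod 26).

boghoc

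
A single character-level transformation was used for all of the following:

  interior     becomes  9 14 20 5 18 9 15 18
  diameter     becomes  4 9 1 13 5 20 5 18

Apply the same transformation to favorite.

6 1 22 15 18 9 20 5

i is letter #9 and maps to 9: an offset of 0. Each letter is replaced by its alphabet position (a=1, b=2, …, z=26).
On favorite: f=6→6, a=1→1, v=22→22, o=15→15, r=18→18, i=9→9, t=20→20, e=5→5.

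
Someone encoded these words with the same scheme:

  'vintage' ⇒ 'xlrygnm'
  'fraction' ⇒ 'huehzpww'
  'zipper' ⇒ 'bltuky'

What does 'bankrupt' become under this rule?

ddrpxbxc

In vintage: v→x is +2, i→l is +3, n→r is +4, t→y is +5 — the shift increases by 1 each position. The shift increases by 1 at each position, starting from +2: 2, 3, 4, ….
Applying it to bankrupt: b+2=d, a+3=d, n+4=r, k+5=p, r+6=x, u+7=b, p+8=x, t+9=c.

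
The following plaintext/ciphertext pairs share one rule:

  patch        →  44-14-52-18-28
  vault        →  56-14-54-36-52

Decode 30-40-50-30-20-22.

The formula is n = 2×(alphabet index, a=1) + 12.
Decoding 30-40-50-30-20-22: 30→(30−12)÷2=9=i, 40→(40−12)÷2=14=n, 50→(50−12)÷2=19=s, 30→(30−12)÷2=9=i, 20→(20−12)÷2=4=d, 22→(22−12)÷2=5=e.

inside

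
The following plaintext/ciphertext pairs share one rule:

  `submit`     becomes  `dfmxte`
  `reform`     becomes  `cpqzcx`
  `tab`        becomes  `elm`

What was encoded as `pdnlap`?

escape

Compare letters: s→d is +11, u→f is +11, b→m is +11 — a constant shift. Every letter moves 11 places later in the alphabet, wrapping around z→a.
Reversing it on pdnlap: p−11=e, d−11=s, n−11=c, l−11=a, a−11=p, p−11=e.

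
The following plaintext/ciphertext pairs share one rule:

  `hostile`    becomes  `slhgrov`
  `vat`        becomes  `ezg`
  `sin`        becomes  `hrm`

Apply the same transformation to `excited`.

vcxrgvw

Letters are reflected about the middle of the alphabet (position → 25−position): Atbash.
For excited: e↔v, x↔c, c↔x, i↔r, t↔g, e↔v, d↔w.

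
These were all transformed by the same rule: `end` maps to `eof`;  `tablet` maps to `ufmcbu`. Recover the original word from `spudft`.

The output letters match the input read backwards, each shifted +1: end reversed is dne. The word is reversed, then every letter is shifted forward by 1.
Undoing it on spudft: shift back: s−1=r, p−1=o, u−1=t, d−1=c, f−1=e, t−1=s → rotces; then reverse → sector.

sector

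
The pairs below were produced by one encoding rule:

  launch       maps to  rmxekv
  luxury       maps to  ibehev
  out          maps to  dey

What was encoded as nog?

wed

The output letters match the input read backwards, each shifted +10: launch reversed is hcnual. Two steps: reverse the string, then apply a Caesar shift of +10.
Decoding nog: shift back: n−10=d, o−10=e, g−10=w → dew; then reverse → wed.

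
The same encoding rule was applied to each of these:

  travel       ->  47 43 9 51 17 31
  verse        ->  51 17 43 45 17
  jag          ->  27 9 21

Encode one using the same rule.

t(#20)→47 and r(#18)→43: differences scale by 2, so n = 2·pos + 7. The formula is n = 2×(alphabet index, a=1) + 7.
Applying it to one: o=15→37, n=14→35, e=5→17.

37 35 17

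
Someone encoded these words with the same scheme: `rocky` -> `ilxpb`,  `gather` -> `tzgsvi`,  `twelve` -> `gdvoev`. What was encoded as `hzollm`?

saloon

Each pair mirrors across the alphabet (r↔i, o↔l, c↔x): positions sum to 25. Each letter is replaced by its mirror in the alphabet: a↔z, b↔y, c↔x, and so on (the Atbash cipher).
Reversing it on hzollm: h↔s, z↔a, o↔l, l↔o, l↔o, m↔n.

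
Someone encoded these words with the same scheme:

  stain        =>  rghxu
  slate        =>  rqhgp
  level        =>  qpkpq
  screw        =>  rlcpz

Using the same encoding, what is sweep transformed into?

rzppy

Treating letters as 0–25, the rule is x ↦ 15x + 7 (mod 26).
Applying it to sweep: s(18)→15·18+7≡17=r; w(22)→15·22+7≡25=z; e(4)→15·4+7≡15=p; e(4)→15·4+7≡15=p; p(15)→15·15+7≡24=y (all mod 26).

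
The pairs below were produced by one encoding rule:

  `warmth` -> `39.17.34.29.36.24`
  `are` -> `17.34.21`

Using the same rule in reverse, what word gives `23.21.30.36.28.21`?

gentle

Letters become their 1-based position plus 16 (so a→17, b→18, …).
Undoing it on 23.21.30.36.28.21: 23→(23−16)÷1=7=g, 21→(21−16)÷1=5=e, 30→(30−16)÷1=14=n, 36→(36−16)÷1=20=t, 28→(28−16)÷1=12=l, 21→(21−16)÷1=5=e.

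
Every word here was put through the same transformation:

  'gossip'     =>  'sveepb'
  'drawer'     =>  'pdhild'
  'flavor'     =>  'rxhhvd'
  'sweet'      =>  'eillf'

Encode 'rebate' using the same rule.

dlnhfl

The shift depends on letter class: consonant g→s is +12, but vowel o→v is +7. The rule splits by letter class: vowels +7, consonants +12.
On rebate: r(cons)+12=d, e(vowel)+7=l, b(cons)+12=n, a(vowel)+7=h, t(cons)+12=f, e(vowel)+7=l.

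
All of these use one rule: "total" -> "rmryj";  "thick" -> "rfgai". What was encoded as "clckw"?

Compare letters: t→r is +24, o→m is +24, t→r is +24 — a constant shift. This is a Caesar cipher with shift 24.
Undoing it on clckw: c−24=e, l−24=n, c−24=e, k−24=m, w−24=y.

enemy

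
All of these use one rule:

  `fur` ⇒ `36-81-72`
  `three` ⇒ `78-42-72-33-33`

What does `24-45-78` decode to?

bit

f(#6)→36 and u(#21)→81: differences scale by 3, so n = 3·pos + 18. Each letter becomes 3×(its alphabet position, a=1..z=26) + 18.
Reversing it on 24-45-78: 24→(24−18)÷3=2=b, 45→(45−18)÷3=9=i, 78→(78−18)÷3=20=t.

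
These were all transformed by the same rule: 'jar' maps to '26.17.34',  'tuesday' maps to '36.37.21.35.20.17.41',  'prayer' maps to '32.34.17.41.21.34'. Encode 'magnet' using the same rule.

29.17.23.30.21.36

j is letter #10 and maps to 26: an offset of 16. Letters become their 1-based position plus 16 (so a→17, b→18, …).
For magnet: m=13→29, a=1→17, g=7→23, n=14→30, e=5→21, t=20→36.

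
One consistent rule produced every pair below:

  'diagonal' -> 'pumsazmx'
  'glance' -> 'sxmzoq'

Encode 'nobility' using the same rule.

zanuxufk

Compare letters: d→p is +12, i→u is +12, a→m is +12 — a constant shift. Every letter moves 12 places later in the alphabet, wrapping around z→a.
On nobility: n+12=z, o+12=a, b+12=n, i+12=u, l+12=x, i+12=u, t+12=f, y+12=k.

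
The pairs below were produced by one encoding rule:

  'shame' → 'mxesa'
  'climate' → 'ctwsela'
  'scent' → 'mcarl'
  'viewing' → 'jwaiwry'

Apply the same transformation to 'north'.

s(18)→m(12) and h(7)→x(23) fit y≡25x+4 (mod 26); the inverse of 25 mod 26 is 25. Treating letters as 0–25, the rule is x ↦ 25x + 4 (mod 26).
Applying it to north: n(13)→25·13+4≡17=r; o(14)→25·14+4≡16=q; r(17)→25·17+4≡13=n; t(19)→25·19+4≡11=l; h(7)→25·7+4≡23=x (all mod 26).

rqnlx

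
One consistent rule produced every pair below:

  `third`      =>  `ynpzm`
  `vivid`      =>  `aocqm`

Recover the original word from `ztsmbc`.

In third: t→y is +5, h→n is +6, i→p is +7, r→z is +8 — the shift increases by 1 each position. The shift increases by 1 at each position, starting from +5: 5, 6, 7, ….
Undoing it on ztsmbc: z−5=u, t−6=n, s−7=l, m−8=e, b−9=s, c−10=s.

unless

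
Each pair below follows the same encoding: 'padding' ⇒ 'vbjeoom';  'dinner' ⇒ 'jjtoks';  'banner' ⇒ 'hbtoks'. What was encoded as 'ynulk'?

smoke

It's a Vigenère-style cipher with numeric key [6,1]: position i shifts by key[i mod 2].
Reversing it on ynulk: y−6=s, n−1=m, u−6=o, l−1=k, k−6=e.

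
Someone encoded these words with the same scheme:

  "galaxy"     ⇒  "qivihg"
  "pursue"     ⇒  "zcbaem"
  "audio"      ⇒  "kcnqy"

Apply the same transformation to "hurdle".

The shifts repeat in a cycle of length 2: positions 0,1,… shift by +10, +8, then the pattern repeats.
On hurdle: h+10=r, u+8=c, r+10=b, d+8=l, l+10=v, e+8=m.

rcblvm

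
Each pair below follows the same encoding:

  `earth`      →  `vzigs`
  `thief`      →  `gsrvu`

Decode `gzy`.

tab

Each pair mirrors across the alphabet (e↔v, a↔z, r↔i): positions sum to 25. Letters are reflected about the middle of the alphabet (position → 25−position): Atbash.
Undoing it on gzy: g↔t, z↔a, y↔b.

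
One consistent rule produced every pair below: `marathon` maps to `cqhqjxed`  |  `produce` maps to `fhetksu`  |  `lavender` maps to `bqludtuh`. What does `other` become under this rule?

Compare letters: m→c is +16, a→q is +16, r→h is +16 — a constant shift. This is a Caesar cipher with shift 16.
For other: o+16=e, t+16=j, h+16=x, e+16=u, r+16=h.

ejxuh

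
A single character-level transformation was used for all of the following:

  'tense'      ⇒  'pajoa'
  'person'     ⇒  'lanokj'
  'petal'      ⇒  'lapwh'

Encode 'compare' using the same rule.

ykilwna

Compare letters: t→p is +22, e→a is +22, n→j is +22 — a constant shift. It's a constant shift of +22 (ROT22).
For compare: c+22=y, o+22=k, m+22=i, p+22=l, a+22=w, r+22=n, e+22=a.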